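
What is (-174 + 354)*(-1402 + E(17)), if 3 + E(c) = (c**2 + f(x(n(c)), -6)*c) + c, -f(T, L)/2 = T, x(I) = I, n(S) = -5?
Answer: -167220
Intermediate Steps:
f(T, L) = -2*T
E(c) = -3 + c**2 + 11*c (E(c) = -3 + ((c**2 + (-2*(-5))*c) + c) = -3 + ((c**2 + 10*c) + c) = -3 + (c**2 + 11*c) = -3 + c**2 + 11*c)
(-174 + 354)*(-1402 + E(17)) = (-174 + 354)*(-1402 + (-3 + 17**2 + 11*17)) = 180*(-1402 + (-3 + 289 + 187)) = 180*(-1402 + 473) = 180*(-929) = -167220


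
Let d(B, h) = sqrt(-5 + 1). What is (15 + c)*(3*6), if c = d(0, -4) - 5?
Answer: 180 + 36*I ≈ 180.0 + 36.0*I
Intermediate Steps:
d(B, h) = 2*I (d(B, h) = sqrt(-4) = 2*I)
c = -5 + 2*I (c = 2*I - 5 = -5 + 2*I ≈ -5.0 + 2.0*I)
(15 + c)*(3*6) = (15 + (-5 + 2*I))*(3*6) = (10 + 2*I)*18 = 180 + 36*I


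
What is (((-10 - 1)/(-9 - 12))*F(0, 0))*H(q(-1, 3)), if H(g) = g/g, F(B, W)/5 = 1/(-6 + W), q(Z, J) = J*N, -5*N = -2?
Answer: -55/126 ≈ -0.43651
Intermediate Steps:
N = 2/5 (N = -1/5*(-2) = 2/5 ≈ 0.40000)
q(Z, J) = 2*J/5 (q(Z, J) = J*(2/5) = 2*J/5)
F(B, W) = 5/(-6 + W)
H(g) = 1
(((-10 - 1)/(-9 - 12))*F(0, 0))*H(q(-1, 3)) = (((-10 - 1)/(-9 - 12))*(5/(-6 + 0)))*1 = ((-11/(-21))*(5/(-6)))*1 = ((-11*(-1/21))*(5*(-1/6)))*1 = ((11/21)*(-5/6))*1 = -55/126*1 = -55/126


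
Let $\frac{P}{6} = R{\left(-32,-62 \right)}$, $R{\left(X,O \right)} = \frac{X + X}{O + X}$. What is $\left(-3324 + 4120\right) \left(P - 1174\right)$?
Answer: $- \frac{43768856}{47} \approx -9.3125 \cdot 10^{5}$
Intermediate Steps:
$R{\left(X,O \right)} = \frac{2 X}{O + X}$
$P = \frac{192}{47}$ ($P = 6 \cdot 2 \left(-32\right) \frac{1}{-62 - 32} = 6 \cdot 2 \left(-32\right) \frac{1}{-94} = 6 \cdot 2 \left(-32\right) \left(- \frac{1}{94}\right) = 6 \cdot \frac{32}{47} = \frac{192}{47} \approx 4.0851$)
$\left(-3324 + 4120\right) \left(P - 1174\right) = \left(-3324 + 4120\right) \left(\frac{192}{47} - 1174\right) = 796 \left(- \frac{54986}{47}\right) = - \frac{43768856}{47}$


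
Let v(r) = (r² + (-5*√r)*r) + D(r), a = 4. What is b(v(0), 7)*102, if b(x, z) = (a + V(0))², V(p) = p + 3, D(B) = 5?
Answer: 4998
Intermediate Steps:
v(r) = 5 + r² - 5*r^(3/2) (v(r) = (r² + (-5*√r)*r) + 5 = (r² - 5*r^(3/2)) + 5 = 5 + r² - 5*r^(3/2))
V(p) = 3 + p
b(x, z) = 49 (b(x, z) = (4 + (3 + 0))² = (4 + 3)² = 7² = 49)
b(v(0), 7)*102 = 49*102 = 4998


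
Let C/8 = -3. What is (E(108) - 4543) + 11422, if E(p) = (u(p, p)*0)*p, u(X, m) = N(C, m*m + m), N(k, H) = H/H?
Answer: 6879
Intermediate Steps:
C = -24 (C = 8*(-3) = -24)
N(k, H) = 1
u(X, m) = 1
E(p) = 0 (E(p) = (1*0)*p = 0*p = 0)
(E(108) - 4543) + 11422 = (0 - 4543) + 11422 = -4543 + 11422 = 6879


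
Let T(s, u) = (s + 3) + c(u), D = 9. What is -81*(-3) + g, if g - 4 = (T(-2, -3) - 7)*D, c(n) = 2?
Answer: 211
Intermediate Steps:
T(s, u) = 5 + s (T(s, u) = (s + 3) + 2 = (3 + s) + 2 = 5 + s)
g = -32 (g = 4 + ((5 - 2) - 7)*9 = 4 + (3 - 7)*9 = 4 - 4*9 = 4 - 36 = -32)
-81*(-3) + g = -81*(-3) - 32 = 243 - 32 = 211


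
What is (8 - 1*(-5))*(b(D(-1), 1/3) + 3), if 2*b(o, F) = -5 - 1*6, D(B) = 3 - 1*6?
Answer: -65/2 ≈ -32.500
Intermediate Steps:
D(B) = -3 (D(B) = 3 - 6 = -3)
b(o, F) = -11/2 (b(o, F) = (-5 - 1*6)/2 = (-5 - 6)/2 = (½)*(-11) = -11/2)
(8 - 1*(-5))*(b(D(-1), 1/3) + 3) = (8 - 1*(-5))*(-11/2 + 3) = (8 + 5)*(-5/2) = 13*(-5/2) = -65/2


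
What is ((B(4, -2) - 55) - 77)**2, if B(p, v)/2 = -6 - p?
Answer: 23104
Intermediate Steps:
B(p, v) = -12 - 2*p (B(p, v) = 2*(-6 - p) = -12 - 2*p)
((B(4, -2) - 55) - 77)**2 = (((-12 - 2*4) - 55) - 77)**2 = (((-12 - 8) - 55) - 77)**2 = ((-20 - 55) - 77)**2 = (-75 - 77)**2 = (-152)**2 = 23104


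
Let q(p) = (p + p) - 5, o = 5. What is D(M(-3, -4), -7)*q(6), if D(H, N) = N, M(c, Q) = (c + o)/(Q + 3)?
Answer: -49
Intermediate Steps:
M(c, Q) = (5 + c)/(3 + Q) (M(c, Q) = (c + 5)/(Q + 3) = (5 + c)/(3 + Q))
q(p) = -5 + 2*p (q(p) = 2*p - 5 = -5 + 2*p)
D(M(-3, -4), -7)*q(6) = -7*(-5 + 2*6) = -7*(-5 + 12) = -7*7 = -49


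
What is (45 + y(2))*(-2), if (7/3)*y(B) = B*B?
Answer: -654/7 ≈ -93.429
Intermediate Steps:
y(B) = 3*B**2/7 (y(B) = 3*(B*B)/7 = 3*B**2/7)
(45 + y(2))*(-2) = (45 + (3/7)*2**2)*(-2) = (45 + (3/7)*4)*(-2) = (45 + 12/7)*(-2) = (327/7)*(-2) = -654/7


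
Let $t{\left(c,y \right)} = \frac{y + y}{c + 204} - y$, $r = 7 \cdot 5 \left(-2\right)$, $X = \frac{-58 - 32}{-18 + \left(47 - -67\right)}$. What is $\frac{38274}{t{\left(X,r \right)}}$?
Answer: $\frac{62176113}{112595} \approx 552.21$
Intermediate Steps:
$X = - \frac{15}{16}$ ($X = - \frac{90}{-18 + \left(47 + 67\right)} = - \frac{90}{-18 + 114} = - \frac{90}{96} = \left(-90\right) \frac{1}{96} = - \frac{15}{16} \approx -0.9375$)
$r = -70$ ($r = 35 \left(-2\right) = -70$)
$t{\left(c,y \right)} = - y + \frac{2 y}{204 + c}$ ($t{\left(c,y \right)} = \frac{2 y}{204 + c} - y = - y + \frac{2 y}{204 + c}$)
$\frac{38274}{t{\left(X,r \right)}} = \frac{38274}{\left(-1\right) \left(-70\right) \frac{1}{204 - \frac{15}{16}} \left(202 - \frac{15}{16}\right)} = \frac{38274}{\left(-1\right) \left(-70\right) \frac{1}{\frac{3249}{16}} \cdot \frac{3217}{16}} = \frac{38274}{\left(-1\right) \left(-70\right) \frac{16}{3249} \cdot \frac{3217}{16}} = \frac{38274}{\frac{225190}{3249}} = 38274 \cdot \frac{3249}{225190} = \frac{62176113}{112595}$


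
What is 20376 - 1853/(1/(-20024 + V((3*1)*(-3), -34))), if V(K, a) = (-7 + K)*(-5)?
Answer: 36976608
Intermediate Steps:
V(K, a) = 35 - 5*K
20376 - 1853/(1/(-20024 + V((3*1)*(-3), -34))) = 20376 - 1853/(1/(-20024 + (35 - 5*3*1*(-3)))) = 20376 - 1853/(1/(-20024 + (35 - 15*(-3)))) = 20376 - 1853/(1/(-20024 + (35 - 5*(-9)))) = 20376 - 1853/(1/(-20024 + (35 + 45))) = 20376 - 1853/(1/(-20024 + 80)) = 20376 - 1853/(1/(-19944)) = 20376 - 1853/(-1/19944) = 20376 - 1853*(-19944) = 20376 - 1*(-36956232) = 20376 + 36956232 = 36976608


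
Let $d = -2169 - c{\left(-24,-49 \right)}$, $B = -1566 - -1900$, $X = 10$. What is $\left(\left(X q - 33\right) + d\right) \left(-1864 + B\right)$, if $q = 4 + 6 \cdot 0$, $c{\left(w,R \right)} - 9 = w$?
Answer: $3284910$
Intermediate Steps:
$c{\left(w,R \right)} = 9 + w$
$q = 4$ ($q = 4 + 0 = 4$)
$B = 334$ ($B = -1566 + 1900 = 334$)
$d = -2154$ ($d = -2169 - \left(9 - 24\right) = -2169 - -15 = -2169 + 15 = -2154$)
$\left(\left(X q - 33\right) + d\right) \left(-1864 + B\right) = \left(\left(10 \cdot 4 - 33\right) - 2154\right) \left(-1864 + 334\right) = \left(\left(40 - 33\right) - 2154\right) \left(-1530\right) = \left(7 - 2154\right) \left(-1530\right) = \left(-2147\right) \left(-1530\right) = 3284910$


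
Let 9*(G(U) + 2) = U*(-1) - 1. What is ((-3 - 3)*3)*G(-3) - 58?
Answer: -26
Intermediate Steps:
G(U) = -19/9 - U/9 (G(U) = -2 + (U*(-1) - 1)/9 = -2 + (-U - 1)/9 = -2 + (-1 - U)/9 = -2 + (-⅑ - U/9) = -19/9 - U/9)
((-3 - 3)*3)*G(-3) - 58 = ((-3 - 3)*3)*(-19/9 - ⅑*(-3)) - 58 = (-6*3)*(-19/9 + ⅓) - 58 = -18*(-16/9) - 58 = 32 - 58 = -26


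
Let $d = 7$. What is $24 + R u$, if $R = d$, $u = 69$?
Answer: $507$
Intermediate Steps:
$R = 7$
$24 + R u = 24 + 7 \cdot 69 = 24 + 483 = 507$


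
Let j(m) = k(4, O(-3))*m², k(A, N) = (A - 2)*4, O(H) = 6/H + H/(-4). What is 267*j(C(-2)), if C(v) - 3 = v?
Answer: 2136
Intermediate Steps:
C(v) = 3 + v
O(H) = 6/H - H/4 (O(H) = 6/H + H*(-¼) = 6/H - H/4)
k(A, N) = -8 + 4*A (k(A, N) = (-2 + A)*4 = -8 + 4*A)
j(m) = 8*m² (j(m) = (-8 + 4*4)*m² = (-8 + 16)*m² = 8*m²)
267*j(C(-2)) = 267*(8*(3 - 2)²) = 267*(8*1²) = 267*(8*1) = 267*8 = 2136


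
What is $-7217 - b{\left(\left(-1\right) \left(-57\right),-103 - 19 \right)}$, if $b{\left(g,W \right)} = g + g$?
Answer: $-7331$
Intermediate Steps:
$b{\left(g,W \right)} = 2 g$
$-7217 - b{\left(\left(-1\right) \left(-57\right),-103 - 19 \right)} = -7217 - 2 \left(\left(-1\right) \left(-57\right)\right) = -7217 - 2 \cdot 57 = -7217 - 114 = -7331$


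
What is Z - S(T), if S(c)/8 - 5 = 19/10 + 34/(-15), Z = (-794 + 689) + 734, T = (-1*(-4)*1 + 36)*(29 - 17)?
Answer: 8879/15 ≈ 591.93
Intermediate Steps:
T = 480 (T = (4*1 + 36)*12 = (4 + 36)*12 = 40*12 = 480)
Z = 629 (Z = -105 + 734 = 629)
S(c) = 556/15 (S(c) = 40 + 8*(19/10 + 34/(-15)) = 40 + 8*(19*(1/10) + 34*(-1/15)) = 40 + 8*(19/10 - 34/15) = 40 + 8*(-11/30) = 40 - 44/15 = 556/15)
Z - S(T) = 629 - 1*556/15 = 629 - 556/15 = 8879/15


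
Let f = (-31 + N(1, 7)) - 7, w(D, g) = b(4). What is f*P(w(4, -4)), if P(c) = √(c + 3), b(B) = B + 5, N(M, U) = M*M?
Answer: -74*√3 ≈ -128.17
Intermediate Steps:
N(M, U) = M²
b(B) = 5 + B
w(D, g) = 9 (w(D, g) = 5 + 4 = 9)
P(c) = √(3 + c)
f = -37 (f = (-31 + 1²) - 7 = (-31 + 1) - 7 = -30 - 7 = -37)
f*P(w(4, -4)) = -37*√(3 + 9) = -74*√3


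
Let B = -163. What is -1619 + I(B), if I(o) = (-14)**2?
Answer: -1423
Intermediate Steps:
I(o) = 196
-1619 + I(B) = -1619 + 196 = -1423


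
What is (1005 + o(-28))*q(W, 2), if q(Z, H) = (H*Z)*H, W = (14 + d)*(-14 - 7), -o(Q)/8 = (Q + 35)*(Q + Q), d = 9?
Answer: -8000412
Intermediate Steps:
o(Q) = -16*Q*(35 + Q) (o(Q) = -8*(Q + 35)*(Q + Q) = -8*(35 + Q)*2*Q = -16*Q*(35 + Q))
W = -483 (W = (14 + 9)*(-14 - 7) = 23*(-21) = -483)
q(Z, H) = Z*H²
(1005 + o(-28))*q(W, 2) = (1005 - 16*(-28)*(35 - 28))*(-483*2²) = (1005 - 16*(-28)*7)*(-483*4) = (1005 + 3136)*(-1932) = 4141*(-1932) = -8000412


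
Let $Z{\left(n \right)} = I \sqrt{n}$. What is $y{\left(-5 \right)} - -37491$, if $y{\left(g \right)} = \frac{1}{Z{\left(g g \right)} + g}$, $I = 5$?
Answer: $\frac{749821}{20} \approx 37491.0$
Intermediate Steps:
$Z{\left(n \right)} = 5 \sqrt{n}$
$y{\left(g \right)} = \frac{1}{g + 5 \sqrt{g^{2}}}$ ($y{\left(g \right)} = \frac{1}{5 \sqrt{g g} + g} = \frac{1}{5 \sqrt{g^{2}} + g} = \frac{1}{g + 5 \sqrt{g^{2}}}$)
$y{\left(-5 \right)} - -37491 = \frac{1}{-5 + 5 \sqrt{\left(-5\right)^{2}}} - -37491 = \frac{1}{-5 + 5 \sqrt{25}} + 37491 = \frac{1}{-5 + 5 \cdot 5} + 37491 = \frac{1}{-5 + 25} + 37491 = \frac{1}{20} + 37491 = \frac{749821}{20}$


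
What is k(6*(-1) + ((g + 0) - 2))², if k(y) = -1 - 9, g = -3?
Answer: 100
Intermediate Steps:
k(y) = -10
k(6*(-1) + ((g + 0) - 2))² = (-10)² = 100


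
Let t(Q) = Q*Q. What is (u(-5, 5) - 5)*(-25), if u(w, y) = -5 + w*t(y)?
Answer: 3375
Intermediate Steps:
t(Q) = Q²
u(w, y) = -5 + w*y²
(u(-5, 5) - 5)*(-25) = ((-5 - 5*5²) - 5)*(-25) = ((-5 - 5*25) - 5)*(-25) = ((-5 - 125) - 5)*(-25) = (-130 - 5)*(-25) = -135*(-25) = 3375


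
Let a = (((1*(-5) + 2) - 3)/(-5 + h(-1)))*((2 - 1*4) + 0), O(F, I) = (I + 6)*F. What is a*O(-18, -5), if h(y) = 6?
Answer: -216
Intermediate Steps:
O(F, I) = F*(6 + I) (O(F, I) = (6 + I)*F = F*(6 + I))
a = 12 (a = (((1*(-5) + 2) - 3)/(-5 + 6))*((2 - 1*4) + 0) = (((-5 + 2) - 3)/1)*((2 - 4) + 0) = ((-3 - 3)*1)*(-2 + 0) = -6*1*(-2) = -6*(-2) = 12)
a*O(-18, -5) = 12*(-18*(6 - 5)) = 12*(-18*1) = 12*(-18) = -216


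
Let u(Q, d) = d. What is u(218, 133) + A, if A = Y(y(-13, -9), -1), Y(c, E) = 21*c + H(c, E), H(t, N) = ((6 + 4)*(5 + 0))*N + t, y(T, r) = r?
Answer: -115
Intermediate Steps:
H(t, N) = t + 50*N (H(t, N) = (10*5)*N + t = 50*N + t = t + 50*N)
Y(c, E) = 22*c + 50*E (Y(c, E) = 21*c + (c + 50*E) = 22*c + 50*E)
A = -248 (A = 22*(-9) + 50*(-1) = -198 - 50 = -248)
u(218, 133) + A = 133 - 248 = -115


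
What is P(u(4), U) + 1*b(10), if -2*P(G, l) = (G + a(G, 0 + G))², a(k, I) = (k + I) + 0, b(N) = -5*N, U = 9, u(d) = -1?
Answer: -109/2 ≈ -54.500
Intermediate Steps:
a(k, I) = I + k (a(k, I) = (I + k) + 0 = I + k)
P(G, l) = -9*G²/2 (P(G, l) = -(G + ((0 + G) + G))²/2 = -(G + (G + G))²/2 = -(G + 2*G)²/2 = -9*G²/2)
P(u(4), U) + 1*b(10) = -9/2*(-1)² + 1*(-5*10) = -9/2*1 + 1*(-50) = -9/2 - 50 = -109/2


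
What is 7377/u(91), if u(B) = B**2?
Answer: 7377/8281 ≈ 0.89083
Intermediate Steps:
7377/u(91) = 7377/(91**2) = 7377/8281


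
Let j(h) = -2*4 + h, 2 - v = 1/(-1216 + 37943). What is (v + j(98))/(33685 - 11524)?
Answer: 3378883/813907047 ≈ 0.0041514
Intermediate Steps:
v = 73453/36727 (v = 2 - 1/(-1216 + 37943) = 2 - 1/36727 = 73453/36727 ≈ 2.0000)
j(h) = -8 + h
(v + j(98))/(33685 - 11524) = (73453/36727 + (-8 + 98))/(33685 - 11524) = (73453/36727 + 90)/22161 = (3378883/36727)*(1/22161) = 3378883/813907047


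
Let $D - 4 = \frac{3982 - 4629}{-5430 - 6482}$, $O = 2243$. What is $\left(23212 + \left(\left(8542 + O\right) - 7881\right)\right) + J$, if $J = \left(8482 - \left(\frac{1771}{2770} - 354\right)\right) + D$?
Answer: $\frac{576698630739}{16498120} \approx 34955.0$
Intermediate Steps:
$D = \frac{48295}{11912}$ ($D = 4 + \frac{3982 - 4629}{-5430 - 6482} = 4 - \frac{647}{-11912} = 4 - - \frac{647}{11912} = 4 + \frac{647}{11912} = \frac{48295}{11912} \approx 4.0543$)
$J = \frac{145833728819}{16498120}$ ($J = \left(8482 - \left(\frac{1771}{2770} - 354\right)\right) + \frac{48295}{11912} = \left(8482 - - \frac{978809}{2770}\right) + \frac{48295}{11912} = \left(8482 + \frac{978809}{2770}\right) + \frac{48295}{11912} = \frac{24473949}{2770} + \frac{48295}{11912} = \frac{145833728819}{16498120} \approx 8839.4$)
$\left(23212 + \left(\left(8542 + O\right) - 7881\right)\right) + J = \left(23212 + \left(\left(8542 + 2243\right) - 7881\right)\right) + \frac{145833728819}{16498120} = \left(23212 + \left(10785 - 7881\right)\right) + \frac{145833728819}{16498120} = \left(23212 + 2904\right) + \frac{145833728819}{16498120} = 26116 + \frac{145833728819}{16498120} = \frac{576698630739}{16498120}$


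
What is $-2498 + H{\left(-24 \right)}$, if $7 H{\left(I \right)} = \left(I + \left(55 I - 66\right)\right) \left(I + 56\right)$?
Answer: $- \frac{62606}{7} \approx -8943.7$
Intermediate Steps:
$H{\left(I \right)} = \frac{\left(-66 + 56 I\right) \left(56 + I\right)}{7}$ ($H{\left(I \right)} = \frac{\left(I + \left(55 I - 66\right)\right) \left(I + 56\right)}{7} = \frac{\left(I + \left(-66 + 55 I\right)\right) \left(56 + I\right)}{7} = \frac{\left(-66 + 56 I\right) \left(56 + I\right)}{7}$)
$-2498 + H{\left(-24 \right)} = -2498 + \left(-528 + 8 \left(-24\right)^{2} + \frac{3070}{7} \left(-24\right)\right) = -2498 - \frac{45120}{7} = - \frac{62606}{7}$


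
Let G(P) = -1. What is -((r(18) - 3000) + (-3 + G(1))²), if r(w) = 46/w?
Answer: 26833/9 ≈ 2981.4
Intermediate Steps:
-((r(18) - 3000) + (-3 + G(1))²) = -((46/18 - 3000) + (-3 - 1)²) = -((46*(1/18) - 3000) + (-4)²) = -((23/9 - 3000) + 16) = -(-26977/9 + 16) = -1*(-26833/9) = 26833/9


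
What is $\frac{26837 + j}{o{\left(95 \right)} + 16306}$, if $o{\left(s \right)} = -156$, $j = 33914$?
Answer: $\frac{60751}{16150} \approx 3.7617$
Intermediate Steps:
$\frac{26837 + j}{o{\left(95 \right)} + 16306} = \frac{26837 + 33914}{-156 + 16306} = \frac{60751}{16150}$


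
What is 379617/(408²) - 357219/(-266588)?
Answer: 13388786701/3698108736 ≈ 3.6204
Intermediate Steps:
379617/(408²) - 357219/(-266588) = 379617/166464 - 357219*(-1/266588) = 379617*(1/166464) + 357219/266588 = 126539/55488 + 357219/266588 = 13388786701/3698108736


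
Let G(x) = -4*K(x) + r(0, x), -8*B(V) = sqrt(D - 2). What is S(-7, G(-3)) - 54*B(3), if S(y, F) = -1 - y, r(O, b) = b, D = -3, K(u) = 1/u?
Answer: 6 + 27*I*sqrt(5)/4 ≈ 6.0 + 15.093*I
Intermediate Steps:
B(V) = -I*sqrt(5)/8 (B(V) = -sqrt(-3 - 2)/8 = -I*sqrt(5)/8)
G(x) = x - 4/x (G(x) = -4/x + x = x - 4/x)
S(-7, G(-3)) - 54*B(3) = (-1 - 1*(-7)) - (-27)*I*sqrt(5)/4 = (-1 + 7) + 27*I*sqrt(5)/4 = 6 + 27*I*sqrt(5)/4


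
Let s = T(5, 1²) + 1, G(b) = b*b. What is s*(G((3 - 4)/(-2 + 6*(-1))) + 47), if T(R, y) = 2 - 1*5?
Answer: -3009/32 ≈ -94.031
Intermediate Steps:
G(b) = b²
T(R, y) = -3 (T(R, y) = 2 - 5 = -3)
s = -2 (s = -3 + 1 = -2)
s*(G((3 - 4)/(-2 + 6*(-1))) + 47) = -2*(((3 - 4)/(-2 + 6*(-1)))² + 47) = -2*((-1/(-2 - 6))² + 47) = -2*((-1/(-8))² + 47) = -2*((-1*(-⅛))² + 47) = -2*((⅛)² + 47) = -2*(1/64 + 47) = -2*3009/64 = -3009/32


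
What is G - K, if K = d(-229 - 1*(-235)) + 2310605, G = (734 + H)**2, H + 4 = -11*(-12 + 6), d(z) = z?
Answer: -1676995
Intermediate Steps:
H = 62 (H = -4 - 11*(-12 + 6) = -4 - 11*(-6) = -4 + 66 = 62)
G = 633616 (G = (734 + 62)**2 = 796**2 = 633616)
K = 2310611 (K = (-229 - 1*(-235)) + 2310605 = (-229 + 235) + 2310605 = 6 + 2310605 = 2310611)
G - K = 633616 - 1*2310611 = 633616 - 2310611 = -1676995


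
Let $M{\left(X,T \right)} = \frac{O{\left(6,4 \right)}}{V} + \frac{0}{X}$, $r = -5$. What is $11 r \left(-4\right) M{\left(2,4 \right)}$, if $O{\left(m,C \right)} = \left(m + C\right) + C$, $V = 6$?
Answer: $\frac{1540}{3} \approx 513.33$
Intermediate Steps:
$O{\left(m,C \right)} = m + 2 C$ ($O{\left(m,C \right)} = \left(C + m\right) + C = m + 2 C$)
$M{\left(X,T \right)} = \frac{7}{3}$ ($M{\left(X,T \right)} = \frac{6 + 2 \cdot 4}{6} + \frac{0}{X} = \left(6 + 8\right) \frac{1}{6} + 0 = 14 \cdot \frac{1}{6} + 0 = \frac{7}{3} + 0 = \frac{7}{3}$)
$11 r \left(-4\right) M{\left(2,4 \right)} = 11 \left(-5\right) \left(-4\right) \frac{7}{3} = \left(-55\right) \left(-4\right) \frac{7}{3} = 220 \cdot \frac{7}{3} = \frac{1540}{3}$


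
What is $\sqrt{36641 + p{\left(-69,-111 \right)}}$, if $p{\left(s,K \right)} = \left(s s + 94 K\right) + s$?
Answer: $53 \sqrt{11} \approx 175.78$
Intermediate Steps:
$p{\left(s,K \right)} = s + s^{2} + 94 K$ ($p{\left(s,K \right)} = \left(s^{2} + 94 K\right) + s = s + s^{2} + 94 K$)
$\sqrt{36641 + p{\left(-69,-111 \right)}} = \sqrt{36641 + \left(-69 + \left(-69\right)^{2} + 94 \left(-111\right)\right)} = \sqrt{36641 - 5742} = \sqrt{30899} = 53 \sqrt{11}$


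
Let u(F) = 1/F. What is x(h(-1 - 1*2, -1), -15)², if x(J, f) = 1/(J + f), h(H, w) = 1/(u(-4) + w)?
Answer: 25/6241 ≈ 0.0040058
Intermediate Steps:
u(F) = 1/F
h(H, w) = 1/(-¼ + w) (h(H, w) = 1/(1/(-4) + w) = 1/(-¼ + w))
x(h(-1 - 1*2, -1), -15)² = (1/(4/(-1 + 4*(-1)) - 15))² = (1/(4/(-1 - 4) - 15))² = (1/(4/(-5) - 15))² = (1/(4*(-⅕) - 15))² = (1/(-⅘ - 15))² = (1/(-79/5))² = (-5/79)² = 25/6241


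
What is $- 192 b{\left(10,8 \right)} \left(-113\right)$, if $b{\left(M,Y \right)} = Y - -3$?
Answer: $238656$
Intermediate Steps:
$b{\left(M,Y \right)} = 3 + Y$ ($b{\left(M,Y \right)} = Y + 3 = 3 + Y$)
$- 192 b{\left(10,8 \right)} \left(-113\right) = - 192 \left(3 + 8\right) \left(-113\right) = \left(-192\right) 11 \left(-113\right) = \left(-2112\right) \left(-113\right) = 238656$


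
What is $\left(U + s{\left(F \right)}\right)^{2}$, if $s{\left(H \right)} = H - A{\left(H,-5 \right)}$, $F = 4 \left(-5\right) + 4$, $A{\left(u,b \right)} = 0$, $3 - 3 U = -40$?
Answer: $\frac{25}{9} \approx 2.7778$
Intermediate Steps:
$U = \frac{43}{3}$ ($U = 1 - - \frac{40}{3} = 1 + \frac{40}{3} = \frac{43}{3} \approx 14.333$)
$F = -16$ ($F = -20 + 4 = -16$)
$s{\left(H \right)} = H$ ($s{\left(H \right)} = H - 0 = H + 0 = H$)
$\left(U + s{\left(F \right)}\right)^{2} = \left(\frac{43}{3} - 16\right)^{2} = \left(- \frac{5}{3}\right)^{2} = \frac{25}{9}$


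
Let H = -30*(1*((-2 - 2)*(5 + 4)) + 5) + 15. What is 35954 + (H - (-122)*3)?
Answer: 37265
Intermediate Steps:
H = 945 (H = -30*(1*(-4*9) + 5) + 15 = -30*(1*(-36) + 5) + 15 = -30*(-36 + 5) + 15 = -30*(-31) + 15 = 930 + 15 = 945)
35954 + (H - (-122)*3) = 35954 + (945 - (-122)*3) = 35954 + (945 - 1*(-366)) = 35954 + (945 + 366) = 35954 + 1311 = 37265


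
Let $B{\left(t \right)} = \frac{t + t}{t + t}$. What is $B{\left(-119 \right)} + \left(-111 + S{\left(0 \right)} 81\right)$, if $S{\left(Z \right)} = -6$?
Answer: $-596$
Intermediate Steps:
$B{\left(t \right)} = 1$ ($B{\left(t \right)} = \frac{2 t}{2 t} = 2 t \frac{1}{2 t} = 1$)
$B{\left(-119 \right)} + \left(-111 + S{\left(0 \right)} 81\right) = 1 - 597 = -596$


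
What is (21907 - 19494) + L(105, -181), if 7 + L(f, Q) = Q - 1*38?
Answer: 2187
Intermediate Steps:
L(f, Q) = -45 + Q (L(f, Q) = -7 + (Q - 1*38) = -7 + (Q - 38) = -7 + (-38 + Q) = -45 + Q)
(21907 - 19494) + L(105, -181) = (21907 - 19494) + (-45 - 181) = 2413 - 226 = 2187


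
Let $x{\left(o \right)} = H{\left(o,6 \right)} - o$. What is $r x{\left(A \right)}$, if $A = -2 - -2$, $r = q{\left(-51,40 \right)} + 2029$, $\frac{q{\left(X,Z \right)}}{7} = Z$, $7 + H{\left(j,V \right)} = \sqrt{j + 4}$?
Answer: $-11545$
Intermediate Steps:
$H{\left(j,V \right)} = -7 + \sqrt{4 + j}$ ($H{\left(j,V \right)} = -7 + \sqrt{j + 4} = -7 + \sqrt{4 + j}$)
$q{\left(X,Z \right)} = 7 Z$
$r = 2309$ ($r = 7 \cdot 40 + 2029 = 280 + 2029 = 2309$)
$A = 0$ ($A = -2 + 2 = 0$)
$x{\left(o \right)} = -7 + \sqrt{4 + o} - o$ ($x{\left(o \right)} = \left(-7 + \sqrt{4 + o}\right) - o = -7 + \sqrt{4 + o} - o$)
$r x{\left(A \right)} = 2309 \left(-7 + \sqrt{4 + 0} - 0\right) = 2309 \left(-7 + \sqrt{4} + 0\right) = 2309 \left(-7 + 2 + 0\right) = 2309 \left(-5\right) = -11545$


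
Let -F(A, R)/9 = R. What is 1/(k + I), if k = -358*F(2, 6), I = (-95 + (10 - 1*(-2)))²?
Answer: 1/26221 ≈ 3.8137e-5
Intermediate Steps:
F(A, R) = -9*R
I = 6889 (I = (-95 + (10 + 2))² = (-95 + 12)² = (-83)² = 6889)
k = 19332 (k = -(-3222)*6 = -358*(-54) = 19332)
1/(k + I) = 1/(19332 + 6889) = 1/26221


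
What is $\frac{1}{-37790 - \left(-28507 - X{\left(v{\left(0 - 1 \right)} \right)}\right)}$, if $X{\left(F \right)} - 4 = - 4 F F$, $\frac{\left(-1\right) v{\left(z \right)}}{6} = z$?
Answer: $- \frac{1}{9423} \approx -0.00010612$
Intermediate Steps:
$v{\left(z \right)} = - 6 z$
$X{\left(F \right)} = 4 - 4 F^{2}$ ($X{\left(F \right)} = 4 + - 4 F F = 4 - 4 F^{2}$)
$\frac{1}{-37790 - \left(-28507 - X{\left(v{\left(0 - 1 \right)} \right)}\right)} = \frac{1}{-37790 + \left(\left(\left(4 - 4 \left(- 6 \left(0 - 1\right)\right)^{2}\right) - -21519\right) - -6988\right)} = \frac{1}{-37790 + \left(\left(\left(4 - 4 \left(\left(-6\right) \left(-1\right)\right)^{2}\right) + 21519\right) + 6988\right)} = \frac{1}{-37790 + \left(\left(\left(4 - 4 \cdot 6^{2}\right) + 21519\right) + 6988\right)} = \frac{1}{-37790 + \left(\left(\left(4 - 144\right) + 21519\right) + 6988\right)} = \frac{1}{-37790 + \left(\left(-140 + 21519\right) + 6988\right)} = \frac{1}{-37790 + \left(21379 + 6988\right)} = \frac{1}{-37790 + 28367} = \frac{1}{-9423} = - \frac{1}{9423}$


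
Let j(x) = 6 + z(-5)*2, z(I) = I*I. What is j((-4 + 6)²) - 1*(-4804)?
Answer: 4860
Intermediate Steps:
z(I) = I²
j(x) = 56 (j(x) = 6 + (-5)²*2 = 6 + 25*2 = 6 + 50 = 56)
j((-4 + 6)²) - 1*(-4804) = 56 - 1*(-4804) = 56 + 4804 = 4860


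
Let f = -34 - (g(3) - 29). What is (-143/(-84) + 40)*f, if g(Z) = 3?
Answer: -7006/21 ≈ -333.62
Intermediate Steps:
f = -8 (f = -34 - (3 - 29) = -34 - 1*(-26) = -34 + 26 = -8)
(-143/(-84) + 40)*f = (-143/(-84) + 40)*(-8) = (-143*(-1/84) + 40)*(-8) = (143/84 + 40)*(-8) = (3503/84)*(-8) = -7006/21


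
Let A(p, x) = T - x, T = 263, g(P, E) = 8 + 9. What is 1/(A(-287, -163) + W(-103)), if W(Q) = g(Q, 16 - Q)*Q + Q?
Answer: -1/1428 ≈ -0.00070028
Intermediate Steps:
g(P, E) = 17
A(p, x) = 263 - x
W(Q) = 18*Q (W(Q) = 17*Q + Q = 18*Q)
1/(A(-287, -163) + W(-103)) = 1/((263 - 1*(-163)) + 18*(-103)) = 1/((263 + 163) - 1854) = 1/(426 - 1854) = 1/(-1428) = -1/1428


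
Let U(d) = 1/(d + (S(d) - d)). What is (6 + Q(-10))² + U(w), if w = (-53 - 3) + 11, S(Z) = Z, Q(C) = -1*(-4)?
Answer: 4499/45 ≈ 99.978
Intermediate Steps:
Q(C) = 4
w = -45 (w = -56 + 11 = -45)
U(d) = 1/d (U(d) = 1/(d + (d - d)) = 1/(d + 0) = 1/d)
(6 + Q(-10))² + U(w) = (6 + 4)² + 1/(-45) = 10² - 1/45 = 100 - 1/45 = 4499/45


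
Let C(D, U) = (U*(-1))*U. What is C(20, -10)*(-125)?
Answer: 12500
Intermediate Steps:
C(D, U) = -U**2 (C(D, U) = (-U)*U = -U**2)
C(20, -10)*(-125) = -1*(-10)**2*(-125) = -1*100*(-125) = -100*(-125) = 12500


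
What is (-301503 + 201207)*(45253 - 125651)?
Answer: 8063597808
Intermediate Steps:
(-301503 + 201207)*(45253 - 125651) = -100296*(-80398) = 8063597808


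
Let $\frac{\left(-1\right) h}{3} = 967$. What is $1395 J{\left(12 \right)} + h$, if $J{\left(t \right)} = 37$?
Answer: $48714$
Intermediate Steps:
$h = -2901$ ($h = \left(-3\right) 967 = -2901$)
$1395 J{\left(12 \right)} + h = 1395 \cdot 37 - 2901 = 51615 - 2901 = 48714$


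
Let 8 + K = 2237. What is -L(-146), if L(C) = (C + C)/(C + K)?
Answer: 292/2083 ≈ 0.14018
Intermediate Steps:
K = 2229 (K = -8 + 2237 = 2229)
L(C) = 2*C/(2229 + C) (L(C) = (C + C)/(C + 2229) = (2*C)/(2229 + C) = 2*C/(2229 + C))
-L(-146) = -2*(-146)/(2229 - 146) = -2*(-146)/2083 = -1*(-292/2083) = 292/2083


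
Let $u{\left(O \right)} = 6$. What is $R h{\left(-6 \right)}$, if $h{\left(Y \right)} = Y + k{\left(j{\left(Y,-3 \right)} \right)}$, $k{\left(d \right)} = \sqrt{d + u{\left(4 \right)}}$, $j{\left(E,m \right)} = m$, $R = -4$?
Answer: $24 - 4 \sqrt{3} \approx 17.072$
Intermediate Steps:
$k{\left(d \right)} = \sqrt{6 + d}$ ($k{\left(d \right)} = \sqrt{d + 6} = \sqrt{6 + d}$)
$h{\left(Y \right)} = Y + \sqrt{3}$ ($h{\left(Y \right)} = Y + \sqrt{6 - 3} = Y + \sqrt{3}$)
$R h{\left(-6 \right)} = - 4 \left(-6 + \sqrt{3}\right) = 24 - 4 \sqrt{3}$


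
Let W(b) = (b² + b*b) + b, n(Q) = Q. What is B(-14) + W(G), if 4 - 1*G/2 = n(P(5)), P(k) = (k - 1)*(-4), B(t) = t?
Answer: 3226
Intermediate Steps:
P(k) = 4 - 4*k (P(k) = (-1 + k)*(-4) = 4 - 4*k)
G = 40 (G = 8 - 2*(4 - 4*5) = 8 - 2*(4 - 20) = 8 - 2*(-16) = 8 + 32 = 40)
W(b) = b + 2*b² (W(b) = (b² + b²) + b = 2*b² + b = b + 2*b²)
B(-14) + W(G) = -14 + 40*(1 + 2*40) = -14 + 40*(1 + 80) = -14 + 40*81 = -14 + 3240 = 3226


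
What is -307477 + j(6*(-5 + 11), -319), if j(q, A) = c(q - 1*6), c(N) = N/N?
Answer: -307476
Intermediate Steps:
c(N) = 1
j(q, A) = 1
-307477 + j(6*(-5 + 11), -319) = -307477 + 1 = -307476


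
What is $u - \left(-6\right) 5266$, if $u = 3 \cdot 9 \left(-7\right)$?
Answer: $31407$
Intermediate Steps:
$u = -189$ ($u = 27 \left(-7\right) = -189$)
$u - \left(-6\right) 5266 = -189 - \left(-6\right) 5266 = -189 - -31596 = -189 + 31596 = 31407$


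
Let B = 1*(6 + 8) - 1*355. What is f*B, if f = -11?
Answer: 3751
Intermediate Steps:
B = -341 (B = 1*14 - 355 = 14 - 355 = -341)
f*B = -11*(-341) = 3751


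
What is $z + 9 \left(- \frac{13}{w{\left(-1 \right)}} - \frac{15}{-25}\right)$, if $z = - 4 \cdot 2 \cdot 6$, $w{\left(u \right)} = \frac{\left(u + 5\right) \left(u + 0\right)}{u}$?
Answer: $- \frac{1437}{20} \approx -71.85$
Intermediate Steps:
$w{\left(u \right)} = 5 + u$ ($w{\left(u \right)} = \frac{\left(5 + u\right) u}{u} = \frac{u \left(5 + u\right)}{u} = 5 + u$)
$z = -48$ ($z = \left(-4\right) 12 = -48$)
$z + 9 \left(- \frac{13}{w{\left(-1 \right)}} - \frac{15}{-25}\right) = -48 + 9 \left(- \frac{13}{5 - 1} - \frac{15}{-25}\right) = -48 + 9 \left(- \frac{13}{4} - - \frac{3}{5}\right) = -48 + 9 \left(\left(-13\right) \frac{1}{4} + \frac{3}{5}\right) = -48 + 9 \left(- \frac{13}{4} + \frac{3}{5}\right) = -48 + 9 \left(- \frac{53}{20}\right) = -48 - \frac{477}{20} = - \frac{1437}{20}$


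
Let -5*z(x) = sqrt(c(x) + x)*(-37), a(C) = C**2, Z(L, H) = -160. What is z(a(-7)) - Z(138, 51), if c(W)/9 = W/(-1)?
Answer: 160 + 518*I*sqrt(2)/5 ≈ 160.0 + 146.51*I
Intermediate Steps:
c(W) = -9*W (c(W) = 9*(W/(-1)) = 9*(W*(-1)) = 9*(-W) = -9*W)
z(x) = 74*sqrt(2)*sqrt(-x)/5 (z(x) = -sqrt(-9*x + x)*(-37)/5 = -sqrt(-8*x)*(-37)/5 = -2*sqrt(2)*sqrt(-x)*(-37)/5 = -(-74)*sqrt(2)*sqrt(-x)/5 = 74*sqrt(2)*sqrt(-x)/5)
z(a(-7)) - Z(138, 51) = 74*sqrt(2)*sqrt(-1*(-7)**2)/5 - 1*(-160) = 74*sqrt(2)*sqrt(-1*49)/5 + 160 = 74*sqrt(2)*sqrt(-49)/5 + 160 = 74*sqrt(2)*(7*I)/5 + 160 = 518*I*sqrt(2)/5 + 160 = 160 + 518*I*sqrt(2)/5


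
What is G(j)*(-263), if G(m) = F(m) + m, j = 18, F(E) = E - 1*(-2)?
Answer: -9994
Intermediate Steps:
F(E) = 2 + E (F(E) = E + 2 = 2 + E)
G(m) = 2 + 2*m (G(m) = (2 + m) + m = 2 + 2*m)
G(j)*(-263) = (2 + 2*18)*(-263) = (2 + 36)*(-263) = 38*(-263) = -9994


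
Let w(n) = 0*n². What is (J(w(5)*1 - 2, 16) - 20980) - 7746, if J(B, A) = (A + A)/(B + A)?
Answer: -201066/7 ≈ -28724.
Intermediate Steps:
w(n) = 0
J(B, A) = 2*A/(A + B) (J(B, A) = (2*A)/(A + B) = 2*A/(A + B))
(J(w(5)*1 - 2, 16) - 20980) - 7746 = (2*16/(16 + (0*1 - 2)) - 20980) - 7746 = (2*16/(16 + (0 - 2)) - 20980) - 7746 = (2*16/(16 - 2) - 20980) - 7746 = (2*16/14 - 20980) - 7746 = (2*16*(1/14) - 20980) - 7746 = (16/7 - 20980) - 7746 = -146844/7 - 7746 = -201066/7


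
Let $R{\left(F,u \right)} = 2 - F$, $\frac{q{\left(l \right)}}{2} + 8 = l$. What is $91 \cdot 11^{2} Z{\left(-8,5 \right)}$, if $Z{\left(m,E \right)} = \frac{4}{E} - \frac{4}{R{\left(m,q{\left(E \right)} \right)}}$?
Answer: $\frac{22022}{5} \approx 4404.4$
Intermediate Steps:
$q{\left(l \right)} = -16 + 2 l$
$Z{\left(m,E \right)} = - \frac{4}{2 - m} + \frac{4}{E}$ ($Z{\left(m,E \right)} = \frac{4}{E} - \frac{4}{2 - m} = - \frac{4}{2 - m} + \frac{4}{E}$)
$91 \cdot 11^{2} Z{\left(-8,5 \right)} = 91 \cdot 11^{2} \left(\frac{4}{5} + \frac{4}{-2 - 8}\right) = 91 \cdot 121 \left(4 \cdot \frac{1}{5} + \frac{4}{-10}\right) = 11011 \left(\frac{4}{5} + 4 \left(- \frac{1}{10}\right)\right) = 11011 \left(\frac{4}{5} - \frac{2}{5}\right) = 11011 \cdot \frac{2}{5} = \frac{22022}{5}$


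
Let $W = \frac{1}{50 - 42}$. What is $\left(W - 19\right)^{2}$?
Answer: $\frac{22801}{64} \approx 356.27$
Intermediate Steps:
$W = \frac{1}{8} \approx 0.125$
$\left(W - 19\right)^{2} = \left(\frac{1}{8} - 19\right)^{2} = \left(- \frac{151}{8}\right)^{2} = \frac{22801}{64}$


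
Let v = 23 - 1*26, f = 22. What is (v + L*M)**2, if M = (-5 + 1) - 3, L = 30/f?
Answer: 19044/121 ≈ 157.39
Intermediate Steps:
L = 15/11 (L = 30/22 = 30*(1/22) = 15/11 ≈ 1.3636)
M = -7 (M = -4 - 3 = -7)
v = -3 (v = 23 - 26 = -3)
(v + L*M)**2 = (-3 + (15/11)*(-7))**2 = (-3 - 105/11)**2 = (-138/11)**2 = 19044/121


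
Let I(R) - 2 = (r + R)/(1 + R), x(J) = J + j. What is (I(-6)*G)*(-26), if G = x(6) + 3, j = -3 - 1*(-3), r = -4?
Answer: -936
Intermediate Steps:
j = 0 (j = -3 + 3 = 0)
x(J) = J (x(J) = J + 0 = J)
I(R) = 2 + (-4 + R)/(1 + R)
G = 9 (G = 6 + 3 = 9)
(I(-6)*G)*(-26) = (((-2 + 3*(-6))/(1 - 6))*9)*(-26) = (((-2 - 18)/(-5))*9)*(-26) = (-1/5*(-20)*9)*(-26) = (4*9)*(-26) = 36*(-26) = -936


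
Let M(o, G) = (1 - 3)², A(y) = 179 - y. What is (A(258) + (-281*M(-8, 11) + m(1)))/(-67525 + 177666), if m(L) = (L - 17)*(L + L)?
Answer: -1235/110141 ≈ -0.011213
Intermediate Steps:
m(L) = 2*L*(-17 + L) (m(L) = (-17 + L)*(2*L) = 2*L*(-17 + L))
M(o, G) = 4 (M(o, G) = (-2)² = 4)
(A(258) + (-281*M(-8, 11) + m(1)))/(-67525 + 177666) = ((179 - 1*258) + (-281*4 + 2*1*(-17 + 1)))/(-67525 + 177666) = ((179 - 258) + (-1124 + 2*1*(-16)))/110141 = (-79 + (-1124 - 32))*(1/110141) = (-79 - 1156)*(1/110141) = -1235*1/110141 = -1235/110141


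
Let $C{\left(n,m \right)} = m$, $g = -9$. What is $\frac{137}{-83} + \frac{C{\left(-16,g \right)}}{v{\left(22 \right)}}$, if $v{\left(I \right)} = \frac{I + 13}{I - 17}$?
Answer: $- \frac{1706}{581} \approx -2.9363$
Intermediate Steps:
$v{\left(I \right)} = \frac{13 + I}{-17 + I}$
$\frac{137}{-83} + \frac{C{\left(-16,g \right)}}{v{\left(22 \right)}} = \frac{137}{-83} - \frac{9}{\frac{1}{-17 + 22} \left(13 + 22\right)} = 137 \left(- \frac{1}{83}\right) - \frac{9}{\frac{1}{5} \cdot 35} = - \frac{137}{83} - \frac{9}{\frac{1}{5} \cdot 35} = - \frac{137}{83} - \frac{9}{7} = - \frac{1706}{581}$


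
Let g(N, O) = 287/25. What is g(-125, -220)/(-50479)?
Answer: -287/1261975 ≈ -0.00022742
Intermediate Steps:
g(N, O) = 287/25 (g(N, O) = 287*(1/25) = 287/25)
g(-125, -220)/(-50479) = (287/25)/(-50479) = (287/25)*(-1/50479) = -287/1261975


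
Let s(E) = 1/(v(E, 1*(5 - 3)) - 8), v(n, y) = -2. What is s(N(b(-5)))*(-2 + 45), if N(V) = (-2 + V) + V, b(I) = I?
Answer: -43/10 ≈ -4.3000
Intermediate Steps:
N(V) = -2 + 2*V
s(E) = -⅒ (s(E) = 1/(-2 - 8) = 1/(-10) = -⅒)
s(N(b(-5)))*(-2 + 45) = -(-2 + 45)/10 = -⅒*43 = -43/10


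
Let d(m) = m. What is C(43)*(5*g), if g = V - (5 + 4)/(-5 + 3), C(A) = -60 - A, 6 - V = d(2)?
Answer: -8755/2 ≈ -4377.5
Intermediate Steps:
V = 4 (V = 6 - 1*2 = 6 - 2 = 4)
g = 17/2 (g = 4 - (5 + 4)/(-5 + 3) = 4 - 9/(-2) = 4 - (-1/2*9) = 4 - (-9)/2 = 4 - 1*(-9/2) = 4 + 9/2 = 17/2 ≈ 8.5000)
C(43)*(5*g) = (-60 - 1*43)*(5*(17/2)) = (-60 - 43)*(85/2) = -103*85/2 = -8755/2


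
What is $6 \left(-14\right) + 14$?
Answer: $-70$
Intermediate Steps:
$6 \left(-14\right) + 14 = -84 + 14 = -70$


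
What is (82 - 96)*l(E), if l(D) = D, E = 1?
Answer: -14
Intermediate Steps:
(82 - 96)*l(E) = (82 - 96)*1 = -14*1 = -14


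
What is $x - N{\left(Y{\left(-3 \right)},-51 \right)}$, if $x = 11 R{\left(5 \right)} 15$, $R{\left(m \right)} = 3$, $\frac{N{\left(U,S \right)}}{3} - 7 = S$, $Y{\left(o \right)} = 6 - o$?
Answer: $627$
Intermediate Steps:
$N{\left(U,S \right)} = 21 + 3 S$
$x = 495$ ($x = 11 \cdot 3 \cdot 15 = 33 \cdot 15 = 495$)
$x - N{\left(Y{\left(-3 \right)},-51 \right)} = 495 - \left(21 + 3 \left(-51\right)\right) = 495 - \left(21 - 153\right) = 495 - -132 = 495 + 132 = 627$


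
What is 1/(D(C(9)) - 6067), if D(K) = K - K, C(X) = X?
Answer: -1/6067 ≈ -0.00016483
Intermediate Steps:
D(K) = 0
1/(D(C(9)) - 6067) = 1/(0 - 6067) = 1/(-6067) = -1/6067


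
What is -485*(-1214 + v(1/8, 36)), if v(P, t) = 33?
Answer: 572785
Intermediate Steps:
-485*(-1214 + v(1/8, 36)) = -485*(-1214 + 33) = -485*(-1181) = 572785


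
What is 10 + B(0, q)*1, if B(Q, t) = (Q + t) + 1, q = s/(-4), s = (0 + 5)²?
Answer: 19/4 ≈ 4.7500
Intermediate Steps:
s = 25 (s = 5² = 25)
q = -25/4 (q = 25/(-4) = 25*(-¼) = -25/4 ≈ -6.2500)
B(Q, t) = 1 + Q + t
10 + B(0, q)*1 = 10 + (1 + 0 - 25/4)*1 = 10 - 21/4*1 = 10 - 21/4 = 19/4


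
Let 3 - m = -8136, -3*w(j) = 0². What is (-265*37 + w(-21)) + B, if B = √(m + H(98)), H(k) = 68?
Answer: -9805 + √8207 ≈ -9714.4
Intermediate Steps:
w(j) = 0 (w(j) = -⅓*0² = -⅓*0 = 0)
m = 8139 (m = 3 - 1*(-8136) = 3 + 8136 = 8139)
B = √8207 (B = √(8139 + 68) = √8207 ≈ 90.593)
(-265*37 + w(-21)) + B = (-265*37 + 0) + √8207 = (-9805 + 0) + √8207 = -9805 + √8207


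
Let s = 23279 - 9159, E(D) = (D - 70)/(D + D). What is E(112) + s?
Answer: 225923/16 ≈ 14120.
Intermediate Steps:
E(D) = (-70 + D)/(2*D) (E(D) = (-70 + D)/((2*D)) = (-70 + D)*(1/(2*D)) = (-70 + D)/(2*D))
s = 14120
E(112) + s = (½)*(-70 + 112)/112 + 14120 = (½)*(1/112)*42 + 14120 = 3/16 + 14120 = 225923/16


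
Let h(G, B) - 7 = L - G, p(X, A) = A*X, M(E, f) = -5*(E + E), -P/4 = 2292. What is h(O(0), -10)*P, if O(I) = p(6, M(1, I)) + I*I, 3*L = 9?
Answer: -641760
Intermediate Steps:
L = 3 (L = (⅓)*9 = 3)
P = -9168 (P = -4*2292 = -9168)
M(E, f) = -10*E
O(I) = -60 + I² (O(I) = -10*1*6 + I*I = -10*6 + I² = -60 + I²)
h(G, B) = 10 - G (h(G, B) = 7 + (3 - G) = 10 - G)
h(O(0), -10)*P = (10 - (-60 + 0²))*(-9168) = (10 - (-60 + 0))*(-9168) = (10 - 1*(-60))*(-9168) = (10 + 60)*(-9168) = 70*(-9168) = -641760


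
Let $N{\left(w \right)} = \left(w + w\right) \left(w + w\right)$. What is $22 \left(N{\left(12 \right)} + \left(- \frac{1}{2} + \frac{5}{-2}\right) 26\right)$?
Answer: $10956$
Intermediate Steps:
$N{\left(w \right)} = 4 w^{2}$ ($N{\left(w \right)} = 2 w 2 w = 4 w^{2}$)
$22 \left(N{\left(12 \right)} + \left(- \frac{1}{2} + \frac{5}{-2}\right) 26\right) = 22 \left(4 \cdot 12^{2} + \left(- \frac{1}{2} + \frac{5}{-2}\right) 26\right) = 22 \left(4 \cdot 144 + \left(\left(-1\right) \frac{1}{2} + 5 \left(- \frac{1}{2}\right)\right) 26\right) = 22 \left(576 + \left(- \frac{1}{2} - \frac{5}{2}\right) 26\right) = 22 \left(576 - 78\right) = 22 \cdot 498 = 10956$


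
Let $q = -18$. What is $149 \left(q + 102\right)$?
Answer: $12516$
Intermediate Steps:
$149 \left(q + 102\right) = 149 \left(-18 + 102\right) = 149 \cdot 84 = 12516$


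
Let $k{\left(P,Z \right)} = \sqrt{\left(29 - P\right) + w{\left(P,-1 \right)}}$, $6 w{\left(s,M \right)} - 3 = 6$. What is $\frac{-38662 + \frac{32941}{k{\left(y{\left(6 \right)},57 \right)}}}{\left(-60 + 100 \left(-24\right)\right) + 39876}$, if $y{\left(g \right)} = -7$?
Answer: $- \frac{19331}{18708} + \frac{32941 \sqrt{6}}{561240} \approx -0.88953$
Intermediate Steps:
$w{\left(s,M \right)} = \frac{3}{2}$ ($w{\left(s,M \right)} = \frac{1}{2} + \frac{1}{6} \cdot 6 = \frac{1}{2} + 1 = \frac{3}{2}$)
$k{\left(P,Z \right)} = \sqrt{\frac{61}{2} - P}$ ($k{\left(P,Z \right)} = \sqrt{\left(29 - P\right) + \frac{3}{2}} = \sqrt{\frac{61}{2} - P}$)
$\frac{-38662 + \frac{32941}{k{\left(y{\left(6 \right)},57 \right)}}}{\left(-60 + 100 \left(-24\right)\right) + 39876} = \frac{-38662 + \frac{32941}{\frac{1}{2} \sqrt{122 - -28}}}{\left(-60 + 100 \left(-24\right)\right) + 39876} = \frac{-38662 + \frac{32941}{\frac{1}{2} \sqrt{122 + 28}}}{\left(-60 - 2400\right) + 39876} = \frac{-38662 + \frac{32941}{\frac{1}{2} \sqrt{150}}}{-2460 + 39876} = \frac{-38662 + \frac{32941}{\frac{1}{2} \cdot 5 \sqrt{6}}}{37416} = \left(-38662 + \frac{32941}{\frac{5}{2} \sqrt{6}}\right) \frac{1}{37416} = \left(-38662 + 32941 \frac{\sqrt{6}}{15}\right) \frac{1}{37416} = \left(-38662 + \frac{32941 \sqrt{6}}{15}\right) \frac{1}{37416} = - \frac{19331}{18708} + \frac{32941 \sqrt{6}}{561240}$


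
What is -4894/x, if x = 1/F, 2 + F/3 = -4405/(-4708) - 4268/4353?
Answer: 102545516269/3415654 ≈ 30022.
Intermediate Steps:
F = -41906627/6831308 (F = -6 + 3*(-4405/(-4708) - 4268/4353) = -6 + 3*(-4405*(-1/4708) - 4268*1/4353) = -6 + 3*(4405/4708 - 4268/4353) = -6 + 3*(-918779/20493924) = -6 - 918779/6831308 = -41906627/6831308 ≈ -6.1345)
x = -6831308/41906627 (x = 1/(-41906627/6831308) = -6831308/41906627 ≈ -0.16301)
-4894/x = -4894/(-6831308/41906627) = -4894*(-41906627/6831308) = 102545516269/3415654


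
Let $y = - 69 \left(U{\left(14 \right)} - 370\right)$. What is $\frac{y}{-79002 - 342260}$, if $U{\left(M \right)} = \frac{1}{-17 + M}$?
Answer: $- \frac{25553}{421262} \approx -0.060658$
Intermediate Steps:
$y = 25553$ ($y = - 69 \left(\frac{1}{-17 + 14} - 370\right) = - 69 \left(\frac{1}{-3} - 370\right) = - 69 \left(- \frac{1}{3} - 370\right) = \left(-69\right) \left(- \frac{1111}{3}\right) = 25553$)
$\frac{y}{-79002 - 342260} = \frac{25553}{-79002 - 342260} = \frac{25553}{-421262} = 25553 \left(- \frac{1}{421262}\right) = - \frac{25553}{421262}$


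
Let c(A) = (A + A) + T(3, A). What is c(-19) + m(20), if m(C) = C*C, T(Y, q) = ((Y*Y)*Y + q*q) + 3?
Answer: 753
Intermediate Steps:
T(Y, q) = 3 + Y**3 + q**2 (T(Y, q) = (Y**2*Y + q**2) + 3 = (Y**3 + q**2) + 3 = 3 + Y**3 + q**2)
m(C) = C**2
c(A) = 30 + A**2 + 2*A (c(A) = (A + A) + (3 + 3**3 + A**2) = 2*A + (3 + 27 + A**2) = 2*A + (30 + A**2) = 30 + A**2 + 2*A)
c(-19) + m(20) = (30 + (-19)**2 + 2*(-19)) + 20**2 = (30 + 361 - 38) + 400 = 353 + 400 = 753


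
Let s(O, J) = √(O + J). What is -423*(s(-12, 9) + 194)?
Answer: -82062 - 423*I*√3 ≈ -82062.0 - 732.66*I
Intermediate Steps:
s(O, J) = √(J + O)
-423*(s(-12, 9) + 194) = -423*(√(9 - 12) + 194) = -423*(√(-3) + 194) = -423*(I*√3 + 194) = -423*(194 + I*√3) = -82062 - 423*I*√3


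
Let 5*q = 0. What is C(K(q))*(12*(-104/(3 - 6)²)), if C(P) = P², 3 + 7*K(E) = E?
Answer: -1248/49 ≈ -25.469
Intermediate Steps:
q = 0 (q = (⅕)*0 = 0)
K(E) = -3/7 + E/7
C(K(q))*(12*(-104/(3 - 6)²)) = (-3/7 + (⅐)*0)²*(12*(-104/(3 - 6)²)) = (-3/7 + 0)²*(12*(-104/((-3)²))) = (-3/7)²*(12*(-104/9)) = 9*(12*(-104*⅑))/49 = 9*(12*(-104/9))/49 = (9/49)*(-416/3) = -1248/49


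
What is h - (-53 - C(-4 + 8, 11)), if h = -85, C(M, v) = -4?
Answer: -36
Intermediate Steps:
h - (-53 - C(-4 + 8, 11)) = -85 - (-53 - 1*(-4)) = -85 - (-53 + 4) = -85 - 1*(-49) = -85 + 49 = -36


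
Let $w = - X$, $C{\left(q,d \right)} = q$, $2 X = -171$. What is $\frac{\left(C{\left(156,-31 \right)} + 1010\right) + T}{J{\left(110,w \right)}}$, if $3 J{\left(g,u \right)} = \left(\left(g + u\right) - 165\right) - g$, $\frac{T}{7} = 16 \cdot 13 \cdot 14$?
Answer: $- \frac{43100}{53} \approx -813.21$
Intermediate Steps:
$X = - \frac{171}{2}$ ($X = \frac{1}{2} \left(-171\right) = - \frac{171}{2} \approx -85.5$)
$T = 20384$ ($T = 7 \cdot 16 \cdot 13 \cdot 14 = 7 \cdot 208 \cdot 14 = 7 \cdot 2912 = 20384$)
$w = \frac{171}{2}$ ($w = \left(-1\right) \left(- \frac{171}{2}\right) = \frac{171}{2} \approx 85.5$)
$J{\left(g,u \right)} = -55 + \frac{u}{3}$ ($J{\left(g,u \right)} = \frac{\left(\left(g + u\right) - 165\right) - g}{3} = \frac{\left(-165 + g + u\right) - g}{3} = \frac{-165 + u}{3} = -55 + \frac{u}{3}$)
$\frac{\left(C{\left(156,-31 \right)} + 1010\right) + T}{J{\left(110,w \right)}} = \frac{\left(156 + 1010\right) + 20384}{-55 + \frac{1}{3} \cdot \frac{171}{2}} = \frac{1166 + 20384}{-55 + \frac{57}{2}} = \frac{21550}{- \frac{53}{2}} = 21550 \left(- \frac{2}{53}\right) = - \frac{43100}{53}$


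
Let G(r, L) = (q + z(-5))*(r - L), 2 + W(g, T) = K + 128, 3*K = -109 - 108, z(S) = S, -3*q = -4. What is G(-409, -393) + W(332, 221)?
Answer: 337/3 ≈ 112.33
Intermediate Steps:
q = 4/3 (q = -1/3*(-4) = 4/3 ≈ 1.3333)
K = -217/3 (K = (-109 - 108)/3 = (1/3)*(-217) = -217/3 ≈ -72.333)
W(g, T) = 161/3 (W(g, T) = -2 + (-217/3 + 128) = -2 + 167/3 = 161/3)
G(r, L) = -11*r/3 + 11*L/3 (G(r, L) = (4/3 - 5)*(r - L) = -11*(r - L)/3 = -11*r/3 + 11*L/3)
G(-409, -393) + W(332, 221) = (-11/3*(-409) + (11/3)*(-393)) + 161/3 = (4499/3 - 1441) + 161/3 = 176/3 + 161/3 = 337/3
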